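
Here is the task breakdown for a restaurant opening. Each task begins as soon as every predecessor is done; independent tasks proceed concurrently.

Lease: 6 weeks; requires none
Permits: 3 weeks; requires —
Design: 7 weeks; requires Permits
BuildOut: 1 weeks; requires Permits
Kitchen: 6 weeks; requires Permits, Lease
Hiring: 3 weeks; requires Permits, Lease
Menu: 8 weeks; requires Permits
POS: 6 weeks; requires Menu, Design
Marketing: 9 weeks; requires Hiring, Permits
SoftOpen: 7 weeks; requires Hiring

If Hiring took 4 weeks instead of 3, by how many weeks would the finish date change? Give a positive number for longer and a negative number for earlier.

Critical path before the change: Lease→Hiring→Marketing = 6+3+9 = 18 giving 18 weeks.
Since Hiring is critical, the +1 change carries straight to that chain (now 19 weeks).
No other chain overtakes it, so the finish is 19 weeks.
Change in finish: 19 − 18 = +1 weeks.

1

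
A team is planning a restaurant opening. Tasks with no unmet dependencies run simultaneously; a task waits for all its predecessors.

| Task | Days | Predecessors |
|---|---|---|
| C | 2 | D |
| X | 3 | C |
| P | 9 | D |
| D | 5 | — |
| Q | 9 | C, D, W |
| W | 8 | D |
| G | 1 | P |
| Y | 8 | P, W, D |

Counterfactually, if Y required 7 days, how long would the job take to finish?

22

Critical path before the change: D→P→Y = 5+9+8 = 22 giving 22 days.
Since Y is critical, the -1 change carries straight to that chain (now 21 days).
Now D→W→Q = 5+8+9 = 22 is longest, so the finish becomes 22 days.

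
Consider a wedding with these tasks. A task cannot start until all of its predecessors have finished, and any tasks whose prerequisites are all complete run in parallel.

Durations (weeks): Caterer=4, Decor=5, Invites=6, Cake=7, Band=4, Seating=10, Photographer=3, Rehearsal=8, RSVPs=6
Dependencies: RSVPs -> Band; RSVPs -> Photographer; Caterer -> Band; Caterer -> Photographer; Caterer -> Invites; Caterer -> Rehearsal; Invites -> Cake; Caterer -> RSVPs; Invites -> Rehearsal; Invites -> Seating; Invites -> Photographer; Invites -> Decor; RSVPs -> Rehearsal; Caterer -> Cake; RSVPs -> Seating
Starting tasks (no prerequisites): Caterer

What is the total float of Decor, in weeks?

Critical path: Caterer→Invites→Seating = 4+6+10 = 20, so the finish is 20 weeks.
Decor finishes as early as 15 and must finish by 20.
So Decor can slip 20 − 15 = 5 weeks.

5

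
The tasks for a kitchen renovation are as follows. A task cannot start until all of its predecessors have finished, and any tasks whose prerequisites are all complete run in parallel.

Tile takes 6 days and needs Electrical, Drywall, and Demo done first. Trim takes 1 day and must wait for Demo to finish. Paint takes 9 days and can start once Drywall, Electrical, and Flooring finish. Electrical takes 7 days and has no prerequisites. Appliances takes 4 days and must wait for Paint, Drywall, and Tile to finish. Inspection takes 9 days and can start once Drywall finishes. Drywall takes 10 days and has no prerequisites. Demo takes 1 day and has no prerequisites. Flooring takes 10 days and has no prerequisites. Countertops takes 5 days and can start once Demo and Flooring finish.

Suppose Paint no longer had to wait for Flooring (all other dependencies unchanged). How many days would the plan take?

23

Before: longest chain Drywall→Paint→Appliances = 10+9+4 = 23, finish 23.
Dropping Flooring→Paint doesn't change Paint's earliest start (10); another predecessor still binds.
After: Drywall→Paint→Appliances = 10+9+4 = 23 → 23 days.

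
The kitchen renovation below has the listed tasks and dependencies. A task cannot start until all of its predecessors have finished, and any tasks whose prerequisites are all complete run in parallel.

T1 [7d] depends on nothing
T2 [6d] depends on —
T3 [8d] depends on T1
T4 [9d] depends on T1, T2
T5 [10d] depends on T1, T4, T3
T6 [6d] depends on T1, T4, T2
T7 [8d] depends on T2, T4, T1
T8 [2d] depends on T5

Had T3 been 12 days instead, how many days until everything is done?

Actual critical path: T1→T4→T5→T8 = 7+9+10+2 = 28 ⇒ 28 days.
T3 is off the critical path — its longest chain is 27 days, giving 1 of slack.
New critical path: T1→T3→T5→T8 = 7+12+10+2 = 31 ⇒ 31 days.

31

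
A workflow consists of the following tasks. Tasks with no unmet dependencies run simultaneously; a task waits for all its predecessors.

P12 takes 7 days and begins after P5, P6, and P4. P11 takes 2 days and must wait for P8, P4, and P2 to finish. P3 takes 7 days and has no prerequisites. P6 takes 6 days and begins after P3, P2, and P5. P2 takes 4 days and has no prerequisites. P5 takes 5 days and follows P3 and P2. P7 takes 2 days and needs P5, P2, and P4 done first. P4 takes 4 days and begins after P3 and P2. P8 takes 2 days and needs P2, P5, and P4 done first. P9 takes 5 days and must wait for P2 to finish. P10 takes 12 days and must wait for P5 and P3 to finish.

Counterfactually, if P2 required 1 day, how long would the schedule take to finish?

25

The binding path is P3→P5→P6→P12 = 7+5+6+7 = 25; finish at 25 days.
The longest path through P2 is only 22 days, so P2 has float 3.
The critical path is still P3→P5→P6→P12; finish is now 25 days.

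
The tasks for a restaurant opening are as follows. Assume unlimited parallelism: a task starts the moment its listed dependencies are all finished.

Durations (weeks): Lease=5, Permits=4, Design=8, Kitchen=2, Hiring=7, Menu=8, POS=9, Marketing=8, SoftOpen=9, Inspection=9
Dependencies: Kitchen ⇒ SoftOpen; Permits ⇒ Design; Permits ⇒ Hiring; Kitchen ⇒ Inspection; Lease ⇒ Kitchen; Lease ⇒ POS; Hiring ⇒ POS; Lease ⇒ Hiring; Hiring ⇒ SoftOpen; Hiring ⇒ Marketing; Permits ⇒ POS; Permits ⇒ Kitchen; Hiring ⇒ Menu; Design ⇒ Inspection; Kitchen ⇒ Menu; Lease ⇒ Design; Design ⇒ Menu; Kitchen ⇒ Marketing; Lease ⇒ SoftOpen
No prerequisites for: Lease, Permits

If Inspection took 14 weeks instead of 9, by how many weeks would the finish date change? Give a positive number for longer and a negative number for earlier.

5

Actual critical path: Lease→Design→Inspection = 5+8+9 = 22 ⇒ 22 weeks.
Since Inspection is critical, the +5 change carries straight to that chain (now 27 weeks).
That remains the longest chain; total 27 weeks.
Change in finish: 27 − 22 = +5 weeks.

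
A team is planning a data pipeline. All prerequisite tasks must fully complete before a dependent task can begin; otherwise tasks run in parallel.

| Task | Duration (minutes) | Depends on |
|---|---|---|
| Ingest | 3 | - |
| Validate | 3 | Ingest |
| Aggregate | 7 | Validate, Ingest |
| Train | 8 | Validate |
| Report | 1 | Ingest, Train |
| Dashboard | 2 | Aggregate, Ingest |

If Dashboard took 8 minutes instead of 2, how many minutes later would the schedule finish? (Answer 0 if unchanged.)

6

As given, the longest chain is Ingest→Validate→Aggregate→Dashboard = 3+3+7+2 = 15, so the finish is 15 minutes.
Dashboard lies on that path, so at 8 minutes the path becomes 21 minutes.
The critical path is still Ingest→Validate→Aggregate→Dashboard; finish is now 21 minutes.
Change in finish: 21 − 15 = +6 minutes.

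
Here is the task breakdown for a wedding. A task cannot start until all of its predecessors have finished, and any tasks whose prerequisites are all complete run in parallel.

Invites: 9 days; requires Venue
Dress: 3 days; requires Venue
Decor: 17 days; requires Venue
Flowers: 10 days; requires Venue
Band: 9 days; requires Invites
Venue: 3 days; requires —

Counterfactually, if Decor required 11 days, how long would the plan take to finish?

Baseline: Venue→Invites→Band = 3+9+9 = 21 → 21 days.
The longest path through Decor is only 20 days, so Decor has float 1.
No other chain overtakes it, so the finish is 21 days.

21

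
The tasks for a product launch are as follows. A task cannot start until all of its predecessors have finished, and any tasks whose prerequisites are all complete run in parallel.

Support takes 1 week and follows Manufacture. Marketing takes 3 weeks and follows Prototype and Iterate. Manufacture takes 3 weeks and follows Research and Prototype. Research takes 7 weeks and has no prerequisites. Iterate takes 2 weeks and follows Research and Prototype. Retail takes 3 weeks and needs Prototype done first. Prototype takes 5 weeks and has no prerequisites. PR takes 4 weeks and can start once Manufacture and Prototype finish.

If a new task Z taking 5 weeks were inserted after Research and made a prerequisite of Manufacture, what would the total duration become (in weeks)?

19

Originally the plan takes 14 weeks.
With Z inserted, Manufacture now waits for max(Research, Prototype, Z).
New critical path: Research→Z→Manufacture→PR = 7+5+3+4 = 19 ⇒ 19 weeks.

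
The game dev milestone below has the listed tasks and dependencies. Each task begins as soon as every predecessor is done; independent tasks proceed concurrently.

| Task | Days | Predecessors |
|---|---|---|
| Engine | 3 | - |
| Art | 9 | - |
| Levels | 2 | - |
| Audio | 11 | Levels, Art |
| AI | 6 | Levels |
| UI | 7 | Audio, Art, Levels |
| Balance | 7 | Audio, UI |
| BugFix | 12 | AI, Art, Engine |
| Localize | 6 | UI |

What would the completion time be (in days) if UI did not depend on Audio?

27

Before: longest chain Art→Audio→UI→Balance = 9+11+7+7 = 34, finish 34.
Without Audio→UI, UI's earliest start moves from 20 to 9.
After: Art→Audio→Balance = 9+11+7 = 27 → 27 days.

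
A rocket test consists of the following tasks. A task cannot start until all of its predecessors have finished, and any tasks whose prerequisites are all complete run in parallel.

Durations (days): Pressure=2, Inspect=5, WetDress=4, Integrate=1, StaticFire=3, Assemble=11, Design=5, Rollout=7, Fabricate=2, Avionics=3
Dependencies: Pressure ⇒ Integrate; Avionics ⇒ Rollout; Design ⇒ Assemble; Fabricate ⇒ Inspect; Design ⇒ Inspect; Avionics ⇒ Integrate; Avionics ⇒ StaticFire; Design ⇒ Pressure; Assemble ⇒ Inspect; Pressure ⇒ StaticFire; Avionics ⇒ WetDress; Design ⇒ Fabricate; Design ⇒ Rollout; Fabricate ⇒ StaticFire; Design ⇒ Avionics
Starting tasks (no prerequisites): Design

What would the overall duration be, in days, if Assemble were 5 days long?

15

Critical path before the change: Design→Assemble→Inspect = 5+11+5 = 21 giving 21 days.
Assemble lies on that path, so at 5 days the path becomes 15 days.
Now Design→Avionics→Rollout = 5+3+7 = 15 is longest, so the finish becomes 15 days.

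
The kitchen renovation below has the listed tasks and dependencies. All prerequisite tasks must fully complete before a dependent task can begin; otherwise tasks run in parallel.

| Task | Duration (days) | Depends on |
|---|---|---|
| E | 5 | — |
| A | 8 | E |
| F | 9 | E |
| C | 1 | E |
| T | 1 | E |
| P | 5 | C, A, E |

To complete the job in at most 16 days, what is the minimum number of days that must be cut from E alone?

2

Current finish: 18 days; target: 16.
E is on every critical path, so each day cut from E cuts the finish by one (this holds down to a finish of 14).
Need 18 − 16 = 2 days off E → E becomes 3 days, finish becomes 16.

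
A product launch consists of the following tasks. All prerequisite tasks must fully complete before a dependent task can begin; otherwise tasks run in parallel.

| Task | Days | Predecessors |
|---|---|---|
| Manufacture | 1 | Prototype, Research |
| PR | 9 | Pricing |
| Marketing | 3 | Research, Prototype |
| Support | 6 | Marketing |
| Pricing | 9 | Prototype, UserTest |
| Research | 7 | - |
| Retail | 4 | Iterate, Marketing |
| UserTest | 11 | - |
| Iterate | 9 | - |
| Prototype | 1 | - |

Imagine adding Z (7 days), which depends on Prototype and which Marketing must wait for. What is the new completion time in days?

29

Originally the schedule takes 29 days.
With Z inserted, Marketing now waits for max(Research, Prototype, Z).
New critical path: UserTest→Pricing→PR = 11+9+9 = 29 ⇒ 29 days.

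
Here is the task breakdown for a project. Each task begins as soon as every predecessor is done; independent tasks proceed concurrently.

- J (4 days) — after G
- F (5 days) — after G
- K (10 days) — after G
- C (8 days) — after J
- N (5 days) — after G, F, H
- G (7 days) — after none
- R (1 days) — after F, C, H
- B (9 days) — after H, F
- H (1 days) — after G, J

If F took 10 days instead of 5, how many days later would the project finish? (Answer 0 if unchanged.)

5

As given, the longest chain is G→F→B = 7+5+9 = 21, so the finish is 21 days.
Since F is critical, the +5 change carries straight to that chain (now 26 days).
No other chain overtakes it, so the finish is 26 days.
Change in finish: 26 − 21 = +5 days.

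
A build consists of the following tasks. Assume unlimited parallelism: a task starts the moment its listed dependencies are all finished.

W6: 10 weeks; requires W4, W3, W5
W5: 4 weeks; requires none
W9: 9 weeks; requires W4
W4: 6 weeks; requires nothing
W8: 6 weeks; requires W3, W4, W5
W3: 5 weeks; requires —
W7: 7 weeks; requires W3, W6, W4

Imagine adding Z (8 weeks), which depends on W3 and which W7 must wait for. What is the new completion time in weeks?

Originally the build takes 23 weeks.
With Z inserted, W7 now waits for max(W3, W6, W4, Z).
New critical path: W4→W6→W7 = 6+10+7 = 23 ⇒ 23 weeks.

23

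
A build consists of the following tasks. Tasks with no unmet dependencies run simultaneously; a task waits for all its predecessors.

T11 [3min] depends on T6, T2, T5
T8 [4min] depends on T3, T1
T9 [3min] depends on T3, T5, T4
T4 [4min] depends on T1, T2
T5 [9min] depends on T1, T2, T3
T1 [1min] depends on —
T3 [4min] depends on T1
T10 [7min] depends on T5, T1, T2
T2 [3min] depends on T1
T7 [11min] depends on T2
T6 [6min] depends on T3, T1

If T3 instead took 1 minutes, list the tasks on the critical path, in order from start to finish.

T1, T2, T5, T10

Actual critical path: T1→T3→T5→T10 = 1+4+9+7 = 21 ⇒ 21 minutes.
T3 lies on that path, so at 1 minute the path becomes 18 minutes.
Now T1→T2→T5→T10 = 1+3+9+7 = 20 is longest, so the finish becomes 20 minutes.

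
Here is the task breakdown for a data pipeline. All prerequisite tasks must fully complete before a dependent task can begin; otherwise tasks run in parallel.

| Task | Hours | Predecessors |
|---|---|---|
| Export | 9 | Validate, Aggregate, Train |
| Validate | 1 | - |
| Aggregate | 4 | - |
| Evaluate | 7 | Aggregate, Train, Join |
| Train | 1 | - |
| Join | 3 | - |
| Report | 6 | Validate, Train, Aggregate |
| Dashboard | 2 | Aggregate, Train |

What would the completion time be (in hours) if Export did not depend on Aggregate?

11

With the dependency in place, Aggregate→Export = 4+9 = 13 sets the finish at 13 hours.
Without Aggregate→Export, Export's earliest start moves from 4 to 1.
After: Aggregate→Evaluate = 4+7 = 11 → 11 hours.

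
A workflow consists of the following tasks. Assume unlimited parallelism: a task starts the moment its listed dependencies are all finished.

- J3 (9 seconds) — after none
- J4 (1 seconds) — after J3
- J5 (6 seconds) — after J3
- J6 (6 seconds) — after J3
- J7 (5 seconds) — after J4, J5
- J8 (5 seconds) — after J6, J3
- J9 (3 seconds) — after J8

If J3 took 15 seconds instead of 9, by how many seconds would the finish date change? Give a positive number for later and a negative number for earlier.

Actual critical path: J3→J6→J8→J9 = 9+6+5+3 = 23 ⇒ 23 seconds.
J3 is on the critical path; changing it to 15 makes that path 29 seconds.
That remains the longest chain; total 29 seconds.
Change in finish: 29 − 23 = +6 seconds.

6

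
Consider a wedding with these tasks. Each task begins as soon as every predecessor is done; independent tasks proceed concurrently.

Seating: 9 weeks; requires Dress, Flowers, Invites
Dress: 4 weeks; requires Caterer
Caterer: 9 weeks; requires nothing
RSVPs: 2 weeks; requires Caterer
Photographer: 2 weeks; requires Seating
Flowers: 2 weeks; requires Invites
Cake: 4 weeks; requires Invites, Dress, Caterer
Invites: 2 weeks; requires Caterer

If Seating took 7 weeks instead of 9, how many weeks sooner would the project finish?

The binding path is Caterer→Invites→Flowers→Seating→Photographer = 9+2+2+9+2 = 24; finish at 24 weeks.
Seating lies on that path, so at 7 weeks the path becomes 22 weeks.
The critical path is still Caterer→Invites→Flowers→Seating→Photographer; finish is now 22 weeks.
Change in finish: 22 − 24 = -2 weeks.

2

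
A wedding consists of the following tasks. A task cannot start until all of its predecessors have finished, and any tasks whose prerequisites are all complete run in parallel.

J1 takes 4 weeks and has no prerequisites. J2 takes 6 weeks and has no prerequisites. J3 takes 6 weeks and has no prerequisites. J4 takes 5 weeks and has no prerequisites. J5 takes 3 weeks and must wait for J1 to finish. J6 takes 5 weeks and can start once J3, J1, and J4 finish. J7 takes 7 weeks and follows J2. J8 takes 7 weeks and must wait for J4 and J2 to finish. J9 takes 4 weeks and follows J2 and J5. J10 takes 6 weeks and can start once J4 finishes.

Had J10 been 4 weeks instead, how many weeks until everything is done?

13

As given, the longest chain is J2→J7 = 6+7 = 13, so the finish is 13 weeks.
J10 is off the critical path — its longest chain is 11 weeks, giving 2 of slack.
That remains the longest chain; total 13 weeks.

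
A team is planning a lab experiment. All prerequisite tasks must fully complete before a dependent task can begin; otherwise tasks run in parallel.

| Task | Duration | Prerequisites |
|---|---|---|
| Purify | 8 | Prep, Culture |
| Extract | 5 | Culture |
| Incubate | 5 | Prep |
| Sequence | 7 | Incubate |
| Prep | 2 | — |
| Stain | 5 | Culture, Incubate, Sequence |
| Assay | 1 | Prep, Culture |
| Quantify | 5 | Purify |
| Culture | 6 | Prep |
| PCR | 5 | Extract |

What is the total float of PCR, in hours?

Critical path: Prep→Culture→Purify→Quantify = 2+6+8+5 = 21, so the finish is 21 hours.
PCR finishes as early as 18 and must finish by 21.
Float = 21 − 18 = 3.

3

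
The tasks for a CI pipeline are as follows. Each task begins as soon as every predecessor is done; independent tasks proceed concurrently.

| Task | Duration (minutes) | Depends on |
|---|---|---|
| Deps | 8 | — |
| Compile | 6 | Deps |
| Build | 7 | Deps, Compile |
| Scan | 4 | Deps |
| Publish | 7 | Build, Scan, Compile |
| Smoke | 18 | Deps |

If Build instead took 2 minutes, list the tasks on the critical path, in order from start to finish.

Deps, Smoke

Actual critical path: Deps→Compile→Build→Publish = 8+6+7+7 = 28 ⇒ 28 minutes.
Since Build is critical, the -5 change carries straight to that chain (now 23 minutes).
Now Deps→Smoke = 8+18 = 26 is longest, so the finish becomes 26 minutes.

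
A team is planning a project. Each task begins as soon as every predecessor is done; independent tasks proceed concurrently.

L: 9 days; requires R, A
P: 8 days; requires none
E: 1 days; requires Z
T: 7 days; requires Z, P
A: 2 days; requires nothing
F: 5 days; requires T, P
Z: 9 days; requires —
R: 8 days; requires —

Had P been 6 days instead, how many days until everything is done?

21

Baseline: Z→T→F = 9+7+5 = 21 → 21 days.
P is off the critical path — its longest chain is 20 days, giving 1 of slack.
That remains the longest chain; total 21 days.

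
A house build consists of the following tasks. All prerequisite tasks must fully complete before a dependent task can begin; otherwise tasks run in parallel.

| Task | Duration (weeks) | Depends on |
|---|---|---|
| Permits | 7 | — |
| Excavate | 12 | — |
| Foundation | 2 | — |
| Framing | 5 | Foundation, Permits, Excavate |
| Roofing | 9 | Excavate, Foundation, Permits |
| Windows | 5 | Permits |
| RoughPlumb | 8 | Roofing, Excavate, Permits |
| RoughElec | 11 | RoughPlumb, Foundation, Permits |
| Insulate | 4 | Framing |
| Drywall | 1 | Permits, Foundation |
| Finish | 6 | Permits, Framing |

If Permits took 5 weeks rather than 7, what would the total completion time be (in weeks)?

40

Baseline: Excavate→Roofing→RoughPlumb→RoughElec = 12+9+8+11 = 40 → 40 weeks.
Permits has 5 weeks of float (longest path through it is 35).
No other chain overtakes it, so the finish is 40 weeks.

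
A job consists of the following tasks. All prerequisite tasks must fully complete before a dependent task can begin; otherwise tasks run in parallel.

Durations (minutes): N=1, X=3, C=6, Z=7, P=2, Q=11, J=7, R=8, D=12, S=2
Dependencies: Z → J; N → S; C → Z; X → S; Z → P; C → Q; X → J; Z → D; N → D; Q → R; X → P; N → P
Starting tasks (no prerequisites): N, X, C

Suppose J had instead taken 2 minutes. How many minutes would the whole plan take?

25

Critical path before the change: C→Z→D = 6+7+12 = 25 giving 25 minutes.
J is off the critical path — its longest chain is 20 minutes, giving 5 of slack.
The critical path is still C→Z→D; finish is now 25 minutes.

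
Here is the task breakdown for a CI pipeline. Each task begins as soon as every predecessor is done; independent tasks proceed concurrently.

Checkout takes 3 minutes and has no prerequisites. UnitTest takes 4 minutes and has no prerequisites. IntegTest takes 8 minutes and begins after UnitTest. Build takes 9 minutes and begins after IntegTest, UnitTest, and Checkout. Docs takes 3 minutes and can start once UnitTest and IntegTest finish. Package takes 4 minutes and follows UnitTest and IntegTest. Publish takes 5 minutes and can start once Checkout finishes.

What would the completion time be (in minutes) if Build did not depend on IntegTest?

Original critical path: UnitTest→IntegTest→Build = 4+8+9 = 21 ⇒ 21 minutes.
Without IntegTest→Build, Build's earliest start moves from 12 to 4.
After: UnitTest→IntegTest→Package = 4+8+4 = 16 → 16 minutes.

16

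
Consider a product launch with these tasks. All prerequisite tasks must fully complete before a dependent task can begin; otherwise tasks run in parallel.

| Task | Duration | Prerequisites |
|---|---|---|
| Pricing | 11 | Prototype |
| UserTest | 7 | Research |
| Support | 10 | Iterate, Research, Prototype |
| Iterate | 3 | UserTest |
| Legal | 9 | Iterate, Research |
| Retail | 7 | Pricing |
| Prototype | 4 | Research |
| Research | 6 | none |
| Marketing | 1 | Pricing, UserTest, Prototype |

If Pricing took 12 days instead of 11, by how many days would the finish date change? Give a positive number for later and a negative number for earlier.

Critical path before the change: Research→Prototype→Pricing→Retail = 6+4+11+7 = 28 giving 28 days.
Pricing is on the critical path; changing it to 12 makes that path 29 days.
The critical path is still Research→Prototype→Pricing→Retail; finish is now 29 days.
Change in finish: 29 − 28 = +1 days.

1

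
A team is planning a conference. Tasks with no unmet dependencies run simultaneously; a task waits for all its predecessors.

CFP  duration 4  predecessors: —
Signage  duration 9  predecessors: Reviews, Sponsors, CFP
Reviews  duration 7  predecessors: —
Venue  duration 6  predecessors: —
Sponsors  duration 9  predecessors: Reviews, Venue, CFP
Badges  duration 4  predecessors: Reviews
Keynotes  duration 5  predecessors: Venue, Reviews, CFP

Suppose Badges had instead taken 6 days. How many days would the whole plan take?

25

Critical path before the change: Reviews→Sponsors→Signage = 7+9+9 = 25 giving 25 days.
Badges is off the critical path — its longest chain is 11 days, giving 14 of slack.
The critical path is still Reviews→Sponsors→Signage; finish is now 25 days.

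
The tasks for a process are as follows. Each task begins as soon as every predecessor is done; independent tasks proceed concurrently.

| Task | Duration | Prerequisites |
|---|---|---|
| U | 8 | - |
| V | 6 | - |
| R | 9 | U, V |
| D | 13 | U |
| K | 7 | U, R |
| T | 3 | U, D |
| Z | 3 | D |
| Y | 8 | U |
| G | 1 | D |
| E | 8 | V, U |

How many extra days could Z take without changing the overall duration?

U→R→K = 8+9+7 = 24 sets the makespan at 24 days.
Z finishes as early as 24 and must finish by 24.
Float = 24 − 24 = 0.

0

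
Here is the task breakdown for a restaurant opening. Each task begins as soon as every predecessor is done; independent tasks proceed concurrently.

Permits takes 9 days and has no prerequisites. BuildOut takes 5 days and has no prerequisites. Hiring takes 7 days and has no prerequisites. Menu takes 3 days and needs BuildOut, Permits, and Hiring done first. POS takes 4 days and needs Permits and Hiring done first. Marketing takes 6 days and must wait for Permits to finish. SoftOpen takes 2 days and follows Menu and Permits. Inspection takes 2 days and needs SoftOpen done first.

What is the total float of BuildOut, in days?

Critical path: Permits→Menu→SoftOpen→Inspection = 9+3+2+2 = 16, so the finish is 16 days.
BuildOut finishes as early as 5 and must finish by 9.
Float = 16 − 12 = 4.

4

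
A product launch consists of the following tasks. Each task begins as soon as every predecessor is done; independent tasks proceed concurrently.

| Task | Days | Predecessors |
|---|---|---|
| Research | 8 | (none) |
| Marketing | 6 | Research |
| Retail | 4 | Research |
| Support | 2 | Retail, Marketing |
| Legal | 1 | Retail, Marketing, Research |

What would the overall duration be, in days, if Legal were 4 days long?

Baseline: Research→Marketing→Support = 8+6+2 = 16 → 16 days.
Legal has 1 day of float (longest path through it is 15).
New critical path: Research→Marketing→Legal = 8+6+4 = 18 ⇒ 18 days.

18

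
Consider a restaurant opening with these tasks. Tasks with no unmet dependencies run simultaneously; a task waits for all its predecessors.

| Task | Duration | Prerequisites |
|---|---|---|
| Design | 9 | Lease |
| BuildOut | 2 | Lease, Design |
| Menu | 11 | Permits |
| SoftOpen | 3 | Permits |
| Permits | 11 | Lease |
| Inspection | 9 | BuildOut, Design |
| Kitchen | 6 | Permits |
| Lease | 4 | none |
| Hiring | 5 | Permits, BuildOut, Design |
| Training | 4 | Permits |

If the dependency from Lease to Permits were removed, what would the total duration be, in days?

24

With the dependency in place, Lease→Permits→Menu = 4+11+11 = 26 sets the finish at 26 days.
Without Lease→Permits, Permits's earliest start moves from 4 to 0.
New critical path: Lease→Design→BuildOut→Inspection = 4+9+2+9 = 24 ⇒ 24 days.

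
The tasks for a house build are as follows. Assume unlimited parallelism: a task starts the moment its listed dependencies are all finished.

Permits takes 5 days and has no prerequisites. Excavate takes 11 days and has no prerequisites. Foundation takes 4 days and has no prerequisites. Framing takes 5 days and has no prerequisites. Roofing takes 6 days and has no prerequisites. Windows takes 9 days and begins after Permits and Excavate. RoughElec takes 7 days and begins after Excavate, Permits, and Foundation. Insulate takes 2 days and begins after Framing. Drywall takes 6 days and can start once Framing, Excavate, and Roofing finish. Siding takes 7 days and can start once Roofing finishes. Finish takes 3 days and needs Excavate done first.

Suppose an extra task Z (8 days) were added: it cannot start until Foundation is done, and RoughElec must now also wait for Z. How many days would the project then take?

Originally the project takes 20 days.
With Z inserted, RoughElec now waits for max(Excavate, Permits, Foundation, Z).
New critical path: Excavate→Windows = 11+9 = 20 ⇒ 20 days.

20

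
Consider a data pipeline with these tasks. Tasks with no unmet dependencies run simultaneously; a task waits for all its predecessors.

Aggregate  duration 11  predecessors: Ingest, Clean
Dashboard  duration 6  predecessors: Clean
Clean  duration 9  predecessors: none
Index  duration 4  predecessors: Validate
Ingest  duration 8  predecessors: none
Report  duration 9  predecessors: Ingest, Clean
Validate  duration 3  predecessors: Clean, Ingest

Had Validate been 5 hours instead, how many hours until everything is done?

20

As given, the longest chain is Clean→Aggregate = 9+11 = 20, so the finish is 20 hours.
Validate has 4 hours of float (longest path through it is 16).
The critical path is still Clean→Aggregate; finish is now 20 hours.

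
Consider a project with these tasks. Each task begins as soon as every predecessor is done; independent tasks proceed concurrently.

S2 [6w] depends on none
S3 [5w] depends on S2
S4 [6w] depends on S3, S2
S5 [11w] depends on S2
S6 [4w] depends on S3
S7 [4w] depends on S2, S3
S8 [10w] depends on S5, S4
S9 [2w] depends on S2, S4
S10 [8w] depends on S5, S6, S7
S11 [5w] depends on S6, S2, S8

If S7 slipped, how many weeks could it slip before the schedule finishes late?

The longest chain is S2→S3→S4→S8→S11 = 6+5+6+10+5 = 32; overall finish 32 weeks.
S7 finishes as early as 15 and must finish by 24.
Slack of S7 = 20 − 11 = 9 weeks.

9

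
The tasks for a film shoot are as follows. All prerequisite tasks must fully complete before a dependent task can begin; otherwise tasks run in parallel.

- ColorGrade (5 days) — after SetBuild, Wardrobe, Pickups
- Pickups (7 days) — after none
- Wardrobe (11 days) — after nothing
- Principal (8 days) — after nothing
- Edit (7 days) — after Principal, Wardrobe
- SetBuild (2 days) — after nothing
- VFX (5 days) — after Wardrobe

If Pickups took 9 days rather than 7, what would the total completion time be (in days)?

18

The binding path is Wardrobe→Edit = 11+7 = 18; finish at 18 days.
The longest path through Pickups is only 12 days, so Pickups has float 6.
That remains the longest chain; total 18 days.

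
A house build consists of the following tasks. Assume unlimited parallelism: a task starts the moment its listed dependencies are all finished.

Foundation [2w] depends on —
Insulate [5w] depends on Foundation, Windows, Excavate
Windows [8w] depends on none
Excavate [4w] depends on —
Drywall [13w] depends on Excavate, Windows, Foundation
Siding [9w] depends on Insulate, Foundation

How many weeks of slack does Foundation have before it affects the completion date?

6

The longest chain is Windows→Insulate→Siding = 8+5+9 = 22; overall finish 22 weeks.
Foundation finishes as early as 2 and must finish by 8.
So Foundation can slip 8 − 2 = 6 weeks.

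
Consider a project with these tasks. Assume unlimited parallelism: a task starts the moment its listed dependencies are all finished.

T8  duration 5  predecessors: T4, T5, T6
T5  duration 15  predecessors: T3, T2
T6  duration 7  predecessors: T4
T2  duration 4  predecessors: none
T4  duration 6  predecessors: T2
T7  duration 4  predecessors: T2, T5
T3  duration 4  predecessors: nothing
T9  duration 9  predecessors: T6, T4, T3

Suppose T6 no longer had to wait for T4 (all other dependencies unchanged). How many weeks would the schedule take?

Before: longest chain T2→T4→T6→T9 = 4+6+7+9 = 26, finish 26.
Without T4→T6, T6's earliest start moves from 10 to 0.
After: T2→T5→T8 = 4+15+5 = 24 → 24 weeks.

24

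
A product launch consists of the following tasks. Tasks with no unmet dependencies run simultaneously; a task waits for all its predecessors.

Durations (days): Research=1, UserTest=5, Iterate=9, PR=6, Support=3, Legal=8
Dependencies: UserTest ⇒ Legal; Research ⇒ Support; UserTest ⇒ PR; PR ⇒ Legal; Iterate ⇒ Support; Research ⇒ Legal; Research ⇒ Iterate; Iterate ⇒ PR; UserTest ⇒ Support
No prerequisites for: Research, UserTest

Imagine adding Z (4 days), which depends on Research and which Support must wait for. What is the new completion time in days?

Originally the project takes 24 days.
With Z inserted, Support now waits for max(Iterate, UserTest, Research, Z).
New critical path: Research→Iterate→PR→Legal = 1+9+6+8 = 24 ⇒ 24 days.

24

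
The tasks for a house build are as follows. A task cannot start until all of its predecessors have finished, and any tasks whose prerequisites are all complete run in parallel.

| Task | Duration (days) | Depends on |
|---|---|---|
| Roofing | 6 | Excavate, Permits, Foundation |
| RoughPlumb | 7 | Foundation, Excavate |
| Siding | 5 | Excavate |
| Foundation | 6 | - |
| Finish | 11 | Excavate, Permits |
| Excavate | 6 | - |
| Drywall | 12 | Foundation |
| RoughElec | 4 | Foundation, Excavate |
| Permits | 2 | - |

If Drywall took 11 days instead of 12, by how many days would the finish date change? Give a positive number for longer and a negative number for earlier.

As given, the longest chain is Foundation→Drywall = 6+12 = 18, so the finish is 18 days.
Drywall is on the critical path; changing it to 11 makes that path 17 days.
The binding chain switches to Excavate→Finish = 6+11 = 17; finish 17 days.
Change in finish: 17 − 18 = -1 days.

-1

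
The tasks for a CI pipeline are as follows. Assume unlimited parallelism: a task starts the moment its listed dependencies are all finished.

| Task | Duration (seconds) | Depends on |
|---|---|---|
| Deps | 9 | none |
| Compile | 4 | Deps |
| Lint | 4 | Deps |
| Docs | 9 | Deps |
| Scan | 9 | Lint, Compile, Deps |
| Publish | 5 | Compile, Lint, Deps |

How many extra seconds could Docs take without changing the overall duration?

Critical path: Deps→Compile→Scan = 9+4+9 = 22, so the finish is 22 seconds.
Docs finishes as early as 18 and must finish by 22.
So Docs can slip 22 − 18 = 4 seconds.

4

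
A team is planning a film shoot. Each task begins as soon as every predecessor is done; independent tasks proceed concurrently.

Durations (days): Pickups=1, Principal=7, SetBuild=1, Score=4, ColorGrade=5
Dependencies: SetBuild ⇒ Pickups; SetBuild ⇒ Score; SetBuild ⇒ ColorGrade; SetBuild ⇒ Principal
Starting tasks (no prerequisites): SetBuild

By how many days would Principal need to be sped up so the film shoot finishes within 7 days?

1

Current finish: 8 days; target: 7.
Principal is on every critical path, so each day cut from Principal cuts the finish by one (this holds down to a finish of 6).
Need 8 − 7 = 1 day off Principal → Principal becomes 6 days, finish becomes 7.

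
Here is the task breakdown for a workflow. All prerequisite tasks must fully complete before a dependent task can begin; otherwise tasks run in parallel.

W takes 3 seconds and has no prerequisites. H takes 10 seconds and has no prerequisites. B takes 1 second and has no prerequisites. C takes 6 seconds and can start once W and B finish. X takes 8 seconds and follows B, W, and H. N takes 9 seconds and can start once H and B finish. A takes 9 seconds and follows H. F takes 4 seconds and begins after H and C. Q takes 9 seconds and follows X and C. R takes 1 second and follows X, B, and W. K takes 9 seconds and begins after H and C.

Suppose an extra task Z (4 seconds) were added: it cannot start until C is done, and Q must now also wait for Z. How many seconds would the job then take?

Originally the job takes 27 seconds.
With Z inserted, Q now waits for max(X, C, Z).
New critical path: H→X→Q = 10+8+9 = 27 ⇒ 27 seconds.

27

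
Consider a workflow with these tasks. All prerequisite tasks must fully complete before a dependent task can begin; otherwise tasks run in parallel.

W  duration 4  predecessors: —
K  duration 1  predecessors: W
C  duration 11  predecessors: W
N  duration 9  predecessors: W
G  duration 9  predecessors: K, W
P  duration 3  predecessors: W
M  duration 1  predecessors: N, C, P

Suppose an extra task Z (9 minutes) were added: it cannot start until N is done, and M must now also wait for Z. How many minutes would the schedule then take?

23

Originally the schedule takes 16 minutes.
With Z inserted, M now waits for max(N, C, P, Z).
New critical path: W→N→Z→M = 4+9+9+1 = 23 ⇒ 23 minutes.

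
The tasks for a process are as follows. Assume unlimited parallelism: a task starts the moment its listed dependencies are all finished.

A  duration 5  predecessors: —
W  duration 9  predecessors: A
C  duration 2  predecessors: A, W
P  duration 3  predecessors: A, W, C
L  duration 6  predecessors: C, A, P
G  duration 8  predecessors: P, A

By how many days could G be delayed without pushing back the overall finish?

0

The longest chain is A→W→C→P→G = 5+9+2+3+8 = 27; overall finish 27 days.
Longest path through G: 27 days (earliest finish 27, latest finish 27).
So G can slip 27 − 27 = 0 days.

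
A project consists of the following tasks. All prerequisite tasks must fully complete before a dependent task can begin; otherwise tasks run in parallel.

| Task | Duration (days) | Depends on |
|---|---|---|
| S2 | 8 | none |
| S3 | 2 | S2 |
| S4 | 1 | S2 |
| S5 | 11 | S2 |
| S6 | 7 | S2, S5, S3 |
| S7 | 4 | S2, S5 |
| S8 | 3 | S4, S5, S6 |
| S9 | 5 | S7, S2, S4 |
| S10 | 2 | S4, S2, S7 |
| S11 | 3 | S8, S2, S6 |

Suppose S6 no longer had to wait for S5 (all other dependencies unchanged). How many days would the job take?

With the dependency in place, S2→S5→S6→S8→S11 = 8+11+7+3+3 = 32 sets the finish at 32 days.
Without S5→S6, S6's earliest start moves from 19 to 10.
New critical path: S2→S5→S7→S9 = 8+11+4+5 = 28 ⇒ 28 days.

28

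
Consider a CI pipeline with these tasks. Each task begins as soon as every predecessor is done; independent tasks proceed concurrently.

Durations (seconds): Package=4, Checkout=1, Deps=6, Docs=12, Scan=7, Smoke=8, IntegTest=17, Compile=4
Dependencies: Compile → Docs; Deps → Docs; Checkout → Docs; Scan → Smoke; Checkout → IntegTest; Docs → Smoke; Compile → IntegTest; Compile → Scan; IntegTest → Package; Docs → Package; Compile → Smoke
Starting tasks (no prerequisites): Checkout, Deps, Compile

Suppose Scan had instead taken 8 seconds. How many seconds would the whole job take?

26

As given, the longest chain is Deps→Docs→Smoke = 6+12+8 = 26, so the finish is 26 seconds.
Scan has 7 seconds of float (longest path through it is 19).
No other chain overtakes it, so the finish is 26 seconds.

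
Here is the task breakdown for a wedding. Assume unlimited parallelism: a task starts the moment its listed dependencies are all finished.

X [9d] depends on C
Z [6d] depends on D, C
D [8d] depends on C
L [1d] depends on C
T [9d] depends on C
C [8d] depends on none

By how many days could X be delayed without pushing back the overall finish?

The longest chain is C→D→Z = 8+8+6 = 22; overall finish 22 days.
Longest path through X: 17 days (earliest finish 17, latest finish 22).
Float = 22 − 17 = 5.

5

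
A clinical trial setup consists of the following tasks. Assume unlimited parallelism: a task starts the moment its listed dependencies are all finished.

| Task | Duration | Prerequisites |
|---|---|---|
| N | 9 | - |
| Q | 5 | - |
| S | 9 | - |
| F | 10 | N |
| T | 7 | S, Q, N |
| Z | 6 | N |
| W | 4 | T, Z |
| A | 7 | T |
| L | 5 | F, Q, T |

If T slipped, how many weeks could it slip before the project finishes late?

1

N→F→L = 9+10+5 = 24 sets the makespan at 24 weeks.
T finishes as early as 16 and must finish by 17.
Float = 24 − 23 = 1.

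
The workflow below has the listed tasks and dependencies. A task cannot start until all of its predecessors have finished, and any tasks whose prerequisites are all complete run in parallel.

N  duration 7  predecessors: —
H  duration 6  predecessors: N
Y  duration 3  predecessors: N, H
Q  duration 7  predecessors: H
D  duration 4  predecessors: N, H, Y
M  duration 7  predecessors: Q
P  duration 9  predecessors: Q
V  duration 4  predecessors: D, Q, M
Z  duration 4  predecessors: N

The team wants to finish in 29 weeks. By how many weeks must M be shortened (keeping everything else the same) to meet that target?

2

Current finish: 31 weeks; target: 29.
M is on every critical path, so each week cut from M cuts the finish by one (this holds down to a finish of 29).
Need 31 − 29 = 2 weeks off M → M becomes 5 weeks, finish becomes 29.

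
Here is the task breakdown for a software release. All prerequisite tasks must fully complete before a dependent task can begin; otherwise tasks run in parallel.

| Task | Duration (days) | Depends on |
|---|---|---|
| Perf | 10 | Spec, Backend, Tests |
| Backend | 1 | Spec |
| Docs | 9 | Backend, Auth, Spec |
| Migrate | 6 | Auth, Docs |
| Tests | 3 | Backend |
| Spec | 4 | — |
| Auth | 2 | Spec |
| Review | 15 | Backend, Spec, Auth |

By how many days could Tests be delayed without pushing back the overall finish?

Critical path: Spec→Auth→Docs→Migrate = 4+2+9+6 = 21, so the finish is 21 days.
Longest path through Tests: 18 days (earliest finish 8, latest finish 11).
Float = 21 − 18 = 3.

3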